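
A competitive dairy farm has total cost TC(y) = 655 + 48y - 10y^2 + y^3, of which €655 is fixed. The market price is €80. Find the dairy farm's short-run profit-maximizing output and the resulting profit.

AVC = 48 - 10y + y^2; min AVC = €23 at y = 5. Since P = €80 ≥ min AVC, the firm produces.
MC = 48 - 20y + 3y^2. Setting P = MC and taking the root on the rising branch gives y* = 8.
TR = 80·8 = 640. TC = 655 + 256 = 911. Profit = 640 − 911 = -€271.
By producing, the firm covers all variable cost plus €384 of fixed cost; shutting down would lose the full €655.

Profit = -€271 at y = 8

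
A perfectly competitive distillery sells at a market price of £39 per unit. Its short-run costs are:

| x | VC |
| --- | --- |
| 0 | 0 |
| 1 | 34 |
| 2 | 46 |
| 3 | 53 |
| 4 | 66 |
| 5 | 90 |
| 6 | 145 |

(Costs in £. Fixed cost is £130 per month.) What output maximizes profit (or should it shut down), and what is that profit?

Tabulate TR − TC: x=0: -130; x=1: -125; x=2: -98; x=3: -66; x=4: -40; x=5: -25; x=6: -41.
Profit is maximized at x = 5. AVC there is 90/5 = £18 ≤ P, so producing beats shutting down (which would give -£130).

x = 5; profit = -£25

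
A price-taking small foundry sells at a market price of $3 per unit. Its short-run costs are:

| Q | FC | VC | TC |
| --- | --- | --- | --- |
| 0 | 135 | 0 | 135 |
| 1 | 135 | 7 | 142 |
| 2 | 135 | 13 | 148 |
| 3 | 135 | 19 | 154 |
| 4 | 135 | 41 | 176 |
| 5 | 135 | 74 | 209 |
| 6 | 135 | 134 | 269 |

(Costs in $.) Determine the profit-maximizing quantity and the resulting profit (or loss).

Tabulate TR − TC: Q=0: -135; Q=1: -139; Q=2: -142; Q=3: -145; Q=4: -164; Q=5: -194; Q=6: -251.
Profit is highest at Q = 0. Equivalently, the lowest AVC in the table is 19/3 ≈ $6.33 at Q = 3, and P = $3 falls below it — price never covers variable cost, so the firm shuts down and loses only its fixed cost.

Q = 0 (shut down); profit = -$135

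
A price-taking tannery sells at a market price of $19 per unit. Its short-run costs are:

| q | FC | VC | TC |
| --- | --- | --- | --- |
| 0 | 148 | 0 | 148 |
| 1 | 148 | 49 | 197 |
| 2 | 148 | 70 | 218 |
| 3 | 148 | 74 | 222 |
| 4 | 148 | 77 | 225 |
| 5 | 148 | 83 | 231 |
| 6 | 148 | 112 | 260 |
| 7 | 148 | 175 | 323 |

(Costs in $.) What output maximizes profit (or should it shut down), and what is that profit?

q = 5; profit = -$136

Compute π = P·q − TC at each output: q=0: -148; q=1: -178; q=2: -180; q=3: -165; q=4: -149; q=5: -136; q=6: -146; q=7: -190.
Profit is maximized at q = 5. AVC there is 83/5 = $16.60 ≤ P, so producing beats shutting down (which would give -$148).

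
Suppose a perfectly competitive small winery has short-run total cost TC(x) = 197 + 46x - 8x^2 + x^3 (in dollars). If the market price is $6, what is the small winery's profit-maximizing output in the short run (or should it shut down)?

Shut down

Variable cost is VC = 46x - 8x^2 + x^3, so AVC = VC/x = 46 - 8x + x^2 and MC = dTC/dx = 46 - 16x + 3x^2.
AVC hits its minimum where MC = AVC, at x = 4, giving min AVC = 46 - 8·4 + 4^2 = $30.
With P < min AVC ($6 < $30), every unit sold adds to the loss.
Best response: produce nothing and absorb the $197 fixed cost.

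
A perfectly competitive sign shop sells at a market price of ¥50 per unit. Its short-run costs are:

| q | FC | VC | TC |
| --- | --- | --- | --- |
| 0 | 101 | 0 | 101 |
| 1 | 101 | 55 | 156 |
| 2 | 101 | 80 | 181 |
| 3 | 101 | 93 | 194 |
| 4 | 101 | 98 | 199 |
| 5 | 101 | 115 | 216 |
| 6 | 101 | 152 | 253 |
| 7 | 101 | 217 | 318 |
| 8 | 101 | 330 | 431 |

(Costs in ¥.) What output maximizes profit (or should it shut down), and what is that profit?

q = 6; profit = ¥47

Compute π = P·q − TC at each output: q=0: -101; q=1: -106; q=2: -81; q=3: -44; q=4: 1; q=5: 34; q=6: 47; q=7: 32; q=8: -31.
Profit is maximized at q = 6. AVC there is 152/6 = ¥25.33 ≤ P, so producing beats shutting down (which would give -¥101).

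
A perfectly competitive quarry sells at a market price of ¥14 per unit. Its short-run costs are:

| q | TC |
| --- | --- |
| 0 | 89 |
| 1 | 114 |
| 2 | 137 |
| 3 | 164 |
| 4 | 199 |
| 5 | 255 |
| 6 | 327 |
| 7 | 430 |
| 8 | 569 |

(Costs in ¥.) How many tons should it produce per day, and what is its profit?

Tabulate TR − TC: q=0: -89; q=1: -100; q=2: -109; q=3: -122; q=4: -143; q=5: -185; q=6: -243; q=7: -332; q=8: -457.
Profit is highest at q = 0. Equivalently, the lowest AVC in the table is 48/2 ≈ ¥24 at q = 2, and P = ¥14 falls below it — price never covers variable cost, so the firm shuts down and loses only its fixed cost.

q = 0 (shut down); profit = -¥89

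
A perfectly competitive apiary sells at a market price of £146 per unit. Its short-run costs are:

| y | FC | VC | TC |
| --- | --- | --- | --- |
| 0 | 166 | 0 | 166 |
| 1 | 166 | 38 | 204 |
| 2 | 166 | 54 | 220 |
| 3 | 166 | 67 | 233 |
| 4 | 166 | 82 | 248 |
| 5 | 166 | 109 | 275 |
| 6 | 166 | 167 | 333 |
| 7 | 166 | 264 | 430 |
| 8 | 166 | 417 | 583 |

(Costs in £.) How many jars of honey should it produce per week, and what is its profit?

y = 7; profit = £592

Tabulate TR − TC: y=0: -166; y=1: -58; y=2: 72; y=3: 205; y=4: 336; y=5: 455; y=6: 543; y=7: 592; y=8: 585.
Profit is maximized at y = 7. AVC there is 264/7 = £37.71 ≤ P, so producing beats shutting down (which would give -£166).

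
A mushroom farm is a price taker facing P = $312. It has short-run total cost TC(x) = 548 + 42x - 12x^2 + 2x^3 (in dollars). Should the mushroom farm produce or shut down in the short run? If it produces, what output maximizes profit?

Produce at x = 9

Strip out fixed cost: VC = 42x - 12x^2 + 2x^3. Then AVC = 42 - 12x + 2x^2 and MC = 42 - 24x + 6x^2.
The AVC parabola has its vertex at x = 12/4 = 3, where AVC = 42 - 12·3 + 2·3^2 = $24.
P = $312 exceeds min AVC = $24, so the firm stays open.
Set P = MC: 312 = 42 - 24x + 6x^2 → -270 - 24x + 6x^2 = 0. The roots are x = -5 and x = 9; the profit-maximizing output is on the rising part of MC, so x* = 9.
Check: AVC at x = 9 is $96 ≤ P, so revenue covers variable cost.
Profit = P·x − TC = 312·9 − 1412 = $1396.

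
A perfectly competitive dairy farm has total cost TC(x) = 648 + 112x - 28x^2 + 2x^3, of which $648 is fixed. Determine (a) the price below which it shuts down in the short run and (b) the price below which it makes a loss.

Shutdown price = $14; break-even price = $94

AVC = 112 - 28x + 2x^2; minimized at x = 7, giving min AVC = $14. That is the shutdown price.
ATC = 648/x + 112 - 28x + 2x^2. Setting dATC/dx = −648/x^2 − 28 + 4x = 0 gives x = 9 (since 4·9^3 − 28·9^2 = 648).
min ATC = 648/9 + 112 − 28·9 + 2·9^2 = $94. That is the break-even price.
Between these two prices the firm operates at a loss; above $94 it earns a profit.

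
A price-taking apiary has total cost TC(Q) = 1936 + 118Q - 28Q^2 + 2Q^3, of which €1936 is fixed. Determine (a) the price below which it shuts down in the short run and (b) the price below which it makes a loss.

AVC = 118 - 28Q + 2Q^2; minimized at Q = 7, giving min AVC = €20. That is the shutdown price.
ATC = 1936/Q + 118 - 28Q + 2Q^2. Setting dATC/dQ = −1936/Q^2 − 28 + 4Q = 0 gives Q = 11 (since 4·11^3 − 28·11^2 = 1936).
min ATC = 1936/11 + 118 − 28·11 + 2·11^2 = €228. That is the break-even price.
For €20 ≤ P < €228 the firm produces at a loss; below €20 it shuts down.

Shutdown price = €20; break-even price = €228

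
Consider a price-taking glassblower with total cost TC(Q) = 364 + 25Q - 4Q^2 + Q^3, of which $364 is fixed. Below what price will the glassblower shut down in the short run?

Short-run supply begins at min AVC. From VC = 25Q - 4Q^2 + Q^3, AVC = 25 - 4Q + Q^2.
dAVC/dQ = -4 + 2Q = 0 gives Q = 2. min AVC = 25 - 4·2 + 2^2 = 21.
So the shutdown price is $21.

$21 per unit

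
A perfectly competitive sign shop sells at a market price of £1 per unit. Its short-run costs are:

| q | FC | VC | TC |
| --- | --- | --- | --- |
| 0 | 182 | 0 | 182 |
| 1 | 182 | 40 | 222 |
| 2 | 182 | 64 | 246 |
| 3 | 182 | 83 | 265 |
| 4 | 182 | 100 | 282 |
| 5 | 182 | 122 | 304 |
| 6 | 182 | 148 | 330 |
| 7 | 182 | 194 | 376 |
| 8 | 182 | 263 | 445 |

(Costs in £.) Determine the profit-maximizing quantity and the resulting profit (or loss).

q = 0 (shut down); profit = -£182

Profit at each row (π = 1q − TC): q=0: -182; q=1: -221; q=2: -244; q=3: -262; q=4: -278; q=5: -299; q=6: -324; q=7: -369; q=8: -437.
Profit is highest at q = 0. Equivalently, the lowest AVC in the table is 122/5 ≈ £24.40 at q = 5, and P = £1 falls below it — price never covers variable cost, so the firm shuts down and loses only its fixed cost.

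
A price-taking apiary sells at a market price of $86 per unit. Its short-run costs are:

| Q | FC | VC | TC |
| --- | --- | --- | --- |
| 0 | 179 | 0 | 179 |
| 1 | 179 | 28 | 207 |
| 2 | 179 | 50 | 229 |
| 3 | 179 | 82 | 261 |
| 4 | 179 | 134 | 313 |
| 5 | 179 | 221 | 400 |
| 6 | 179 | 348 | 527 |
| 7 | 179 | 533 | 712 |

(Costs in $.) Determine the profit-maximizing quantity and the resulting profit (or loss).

Tabulate TR − TC: Q=0: -179; Q=1: -121; Q=2: -57; Q=3: -3; Q=4: 31; Q=5: 30; Q=6: -11; Q=7: -110.
Profit is maximized at Q = 4. AVC there is 134/4 = $33.50 ≤ P, so producing beats shutting down (which would give -$179).

Q = 4; profit = $31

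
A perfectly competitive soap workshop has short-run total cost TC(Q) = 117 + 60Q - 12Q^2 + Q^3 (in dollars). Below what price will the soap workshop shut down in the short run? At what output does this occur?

$24 per unit, at Q = 6

The firm shuts down when price falls below the minimum of average variable cost. AVC = VC/Q = 60 - 12Q + Q^2.
dAVC/dQ = -12 + 2Q = 0 gives Q = 6. min AVC = 60 - 12·6 + 6^2 = 24.
For P < $24 the firm produces nothing.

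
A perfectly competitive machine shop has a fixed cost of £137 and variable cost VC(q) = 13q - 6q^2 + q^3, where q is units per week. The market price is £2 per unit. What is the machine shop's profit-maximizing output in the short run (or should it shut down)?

Shut down

Strip out fixed cost: VC = 13q - 6q^2 + q^3. Then AVC = 13 - 6q + q^2 and MC = 13 - 12q + 3q^2.
AVC hits its minimum where MC = AVC, at q = 3, giving min AVC = 13 - 6·3 + 3^2 = £4.
P = £2 lies below min AVC = £4; no output level covers variable cost.
Best response: produce nothing and absorb the £137 fixed cost.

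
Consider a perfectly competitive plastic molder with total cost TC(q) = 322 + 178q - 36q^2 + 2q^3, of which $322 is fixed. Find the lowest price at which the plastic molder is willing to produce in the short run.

$16 per unit

The shutdown price is the minimum of AVC. VC = 178q - 36q^2 + 2q^3, so AVC = 178 - 36q + 2q^2.
At the minimum of AVC, MC = AVC. MC = 178 - 72q + 6q^2; setting MC = AVC gives 4q^2 - 36q = 0, so q = 9. min AVC = 16.
For P < $16 the firm produces nothing.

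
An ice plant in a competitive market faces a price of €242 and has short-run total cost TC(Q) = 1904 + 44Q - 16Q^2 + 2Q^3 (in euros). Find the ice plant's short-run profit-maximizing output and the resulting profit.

AVC = 44 - 16Q + 2Q^2; min AVC = €12 at Q = 4. Since P = €242 ≥ min AVC, the firm produces.
With MC = 44 - 32Q + 6Q^2, P = MC on the upward-sloping part at Q* = 9.
TR = 242·9 = 2178. TC = 1904 + 558 = 2462. Profit = 2178 − 2462 = -€284.
Shutting down would mean losing the fixed cost of €1904, so operating at a loss of €284 is better by €1620.

Profit = -€284 at Q = 9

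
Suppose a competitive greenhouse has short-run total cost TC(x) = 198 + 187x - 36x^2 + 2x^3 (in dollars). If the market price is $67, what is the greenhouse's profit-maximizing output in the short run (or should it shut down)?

Produce at x = 10

Strip out fixed cost: VC = 187x - 36x^2 + 2x^3. Then AVC = 187 - 36x + 2x^2 and MC = 187 - 72x + 6x^2.
AVC is minimized where dAVC/dx = -36 + 4x = 0, at x = 9; min AVC = 187 - 36·9 + 2·9^2 = $25.
Since P = $67 ≥ min AVC = $25, price covers variable cost and the firm should produce.
P = MC gives 120 - 72x + 6x^2 = 0, with roots 2 and 10. Take the larger (rising MC): x* = 10.
Check: AVC at x = 10 is $27 ≤ P, so revenue covers variable cost.
Profit = P·x − TC = 67·10 − 468 = $202.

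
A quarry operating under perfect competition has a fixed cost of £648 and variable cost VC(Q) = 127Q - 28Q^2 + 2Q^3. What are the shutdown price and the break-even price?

Shutdown price = £29; break-even price = £109

AVC = 127 - 28Q + 2Q^2; minimized at Q = 7, giving min AVC = £29. That is the shutdown price.
ATC = 648/Q + 127 - 28Q + 2Q^2. Setting dATC/dQ = −648/Q^2 − 28 + 4Q = 0 gives Q = 9 (since 4·9^3 − 28·9^2 = 648).
min ATC = 648/9 + 127 − 28·9 + 2·9^2 = £109. That is the break-even price.
Between these two prices the firm operates at a loss; above £109 it earns a profit.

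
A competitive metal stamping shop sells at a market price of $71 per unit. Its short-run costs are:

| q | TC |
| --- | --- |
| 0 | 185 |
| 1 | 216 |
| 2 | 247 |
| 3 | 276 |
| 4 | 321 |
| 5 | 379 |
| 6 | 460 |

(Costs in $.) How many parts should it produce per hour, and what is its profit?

q = 5; profit = -$24

Profit at each row (π = 71q − TC): q=0: -185; q=1: -145; q=2: -105; q=3: -63; q=4: -37; q=5: -24; q=6: -34.
Profit is maximized at q = 5. AVC there is 194/5 = $38.80 ≤ P, so producing beats shutting down (which would give -$185).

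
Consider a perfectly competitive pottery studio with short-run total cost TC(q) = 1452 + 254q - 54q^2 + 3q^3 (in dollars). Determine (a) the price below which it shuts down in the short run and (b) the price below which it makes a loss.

AVC = 254 - 54q + 3q^2; minimized at q = 9, giving min AVC = $11. That is the shutdown price.
ATC = 1452/q + 254 - 54q + 3q^2. Setting dATC/dq = −1452/q^2 − 54 + 6q = 0 gives q = 11 (since 6·11^3 − 54·11^2 = 1452).
min ATC = 1452/11 + 254 − 54·11 + 3·11^2 = $155. That is the break-even price.
For $11 ≤ P < $155 the firm produces at a loss; below $11 it shuts down.

Shutdown price = $11; break-even price = $155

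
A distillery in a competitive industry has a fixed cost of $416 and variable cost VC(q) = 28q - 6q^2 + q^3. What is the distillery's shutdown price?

Short-run supply begins at min AVC. From VC = 28q - 6q^2 + q^3, AVC = 28 - 6q + q^2.
At the minimum of AVC, MC = AVC. MC = 28 - 12q + 3q^2; setting MC = AVC gives 2q^2 - 6q = 0, so q = 3. min AVC = 19.
The firm shuts down for any P below $19.

$19 per unit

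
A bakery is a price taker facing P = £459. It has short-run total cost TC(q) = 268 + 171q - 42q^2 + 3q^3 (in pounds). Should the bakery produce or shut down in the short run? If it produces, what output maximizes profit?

Produce at q = 12

Variable cost is VC = 171q - 42q^2 + 3q^3, so AVC = VC/q = 171 - 42q + 3q^2 and MC = dTC/dq = 171 - 84q + 9q^2.
The AVC parabola has its vertex at q = 42/6 = 7, where AVC = 171 - 42·7 + 3·7^2 = £24.
P = £459 exceeds min AVC = £24, so the firm stays open.
Set P = MC: 459 = 171 - 84q + 9q^2 → -288 - 84q + 9q^2 = 0. The roots are q = -8/3 and q = 12; the profit-maximizing output is on the rising part of MC, so q* = 12.
Check: AVC at q = 12 is £99 ≤ P, so revenue covers variable cost.
Profit = P·q − TC = 459·12 − 1456 = £4052.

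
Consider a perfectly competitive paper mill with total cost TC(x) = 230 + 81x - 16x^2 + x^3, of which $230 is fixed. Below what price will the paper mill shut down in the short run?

$17 per unit

Short-run supply begins at min AVC. From VC = 81x - 16x^2 + x^3, AVC = 81 - 16x + x^2.
dAVC/dx = -16 + 2x = 0 gives x = 8. min AVC = 81 - 16·8 + 8^2 = 17.
The firm shuts down for any P below $17.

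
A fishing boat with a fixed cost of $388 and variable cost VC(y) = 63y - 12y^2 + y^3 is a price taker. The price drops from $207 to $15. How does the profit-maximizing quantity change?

Output falls from 12 to 0 (the firm shuts down)

AVC = 63 - 12y + y^2, minimized at y = 6 where min AVC = $27. MC = 63 - 24y + 3y^2.
At P = $207 ≥ min AVC, set P = MC on the rising branch: y = 12.
At P = $15 < min AVC = $27, price no longer covers variable cost at any output, so the firm shuts down: y = 0.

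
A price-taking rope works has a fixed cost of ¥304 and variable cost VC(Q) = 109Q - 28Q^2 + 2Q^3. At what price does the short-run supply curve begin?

¥11 per unit

The shutdown price is the minimum of AVC. VC = 109Q - 28Q^2 + 2Q^3, so AVC = 109 - 28Q + 2Q^2.
dAVC/dQ = -28 + 4Q = 0 gives Q = 7. min AVC = 109 - 28·7 + 2·7^2 = 11.
The firm shuts down for any P below ¥11.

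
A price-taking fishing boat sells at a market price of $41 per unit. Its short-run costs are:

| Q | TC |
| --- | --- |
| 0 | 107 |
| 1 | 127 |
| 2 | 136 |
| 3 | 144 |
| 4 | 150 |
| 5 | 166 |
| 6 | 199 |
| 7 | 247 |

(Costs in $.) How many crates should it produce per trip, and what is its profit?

Q = 6; profit = $47

Tabulate TR − TC: Q=0: -107; Q=1: -86; Q=2: -54; Q=3: -21; Q=4: 14; Q=5: 39; Q=6: 47; Q=7: 40.
Profit is maximized at Q = 6. AVC there is 92/6 = $15.33 ≤ P, so producing beats shutting down (which would give -$107).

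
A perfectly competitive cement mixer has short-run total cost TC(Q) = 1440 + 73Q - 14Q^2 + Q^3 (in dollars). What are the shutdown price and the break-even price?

Shutdown price = $24; break-even price = $169

Shutdown price = min AVC. AVC = 73 - 14Q + Q^2, with vertex at Q = 7 and minimum $24.
ATC = 1440/Q + 73 - 14Q + Q^2. Setting dATC/dQ = −1440/Q^2 − 14 + 2Q = 0 gives Q = 12 (since 2·12^3 − 14·12^2 = 1440).
min ATC = 1440/12 + 73 − 14·12 + 12^2 = $169. That is the break-even price.
Between these two prices the firm operates at a loss; above $169 it earns a profit.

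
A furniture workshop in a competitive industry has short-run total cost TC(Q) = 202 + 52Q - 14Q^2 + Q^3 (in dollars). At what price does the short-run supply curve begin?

The shutdown price is the minimum of AVC. VC = 52Q - 14Q^2 + Q^3, so AVC = 52 - 14Q + Q^2.
dAVC/dQ = -14 + 2Q = 0 gives Q = 7. min AVC = 52 - 14·7 + 7^2 = 3.
For P < $3 the firm produces nothing.

$3 per unit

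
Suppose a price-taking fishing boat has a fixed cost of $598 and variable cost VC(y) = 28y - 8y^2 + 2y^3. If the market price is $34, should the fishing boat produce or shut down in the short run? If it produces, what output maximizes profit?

From TC, MC = TC'(y) = 28 - 16y + 6y^2 and AVC = VC/y = 28 - 8y + 2y^2.
AVC is minimized where dAVC/dy = -8 + 4y = 0, at y = 2; min AVC = 28 - 8·2 + 2·2^2 = $20.
Since P = $34 ≥ min AVC = $20, price covers variable cost and the firm should produce.
Solving P = MC: -6 - 16y + 6y^2 = 0 ⇒ y = -1/3 or 3. On the upward-sloping branch, y* = 3.
Check: AVC at y = 3 is $22 ≤ P, so revenue covers variable cost.
Profit = P·y − TC = 34·3 − 664 = -$562, a loss, but smaller than the $598 fixed cost the firm would lose by shutting down.

Produce at y = 3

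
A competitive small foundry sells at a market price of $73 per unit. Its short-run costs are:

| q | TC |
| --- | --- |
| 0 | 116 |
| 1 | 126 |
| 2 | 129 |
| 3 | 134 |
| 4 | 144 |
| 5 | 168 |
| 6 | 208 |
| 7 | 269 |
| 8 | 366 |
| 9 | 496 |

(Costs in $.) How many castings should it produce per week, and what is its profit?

Profit at each row (π = 73q − TC): q=0: -116; q=1: -53; q=2: 17; q=3: 85; q=4: 148; q=5: 197; q=6: 230; q=7: 242; q=8: 218; q=9: 161.
Profit is maximized at q = 7. AVC there is 153/7 = $21.86 ≤ P, so producing beats shutting down (which would give -$116).

q = 7; profit = $242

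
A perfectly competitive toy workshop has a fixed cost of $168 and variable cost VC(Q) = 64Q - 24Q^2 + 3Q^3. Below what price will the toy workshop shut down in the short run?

The shutdown price is the minimum of AVC. VC = 64Q - 24Q^2 + 3Q^3, so AVC = 64 - 24Q + 3Q^2.
At the minimum of AVC, MC = AVC. MC = 64 - 48Q + 9Q^2; setting MC = AVC gives 6Q^2 - 24Q = 0, so Q = 4. min AVC = 16.
So the shutdown price is $16.

$16 per unit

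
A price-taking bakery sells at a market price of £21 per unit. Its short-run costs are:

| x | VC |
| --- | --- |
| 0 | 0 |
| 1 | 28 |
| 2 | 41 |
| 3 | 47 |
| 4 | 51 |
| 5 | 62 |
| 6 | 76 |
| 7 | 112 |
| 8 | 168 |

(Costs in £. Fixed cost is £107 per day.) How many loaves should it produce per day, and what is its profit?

x = 6; profit = -£57

Tabulate TR − TC: x=0: -107; x=1: -114; x=2: -106; x=3: -91; x=4: -74; x=5: -64; x=6: -57; x=7: -72; x=8: -107.
Profit is maximized at x = 6. AVC there is 76/6 = £12.67 ≤ P, so producing beats shutting down (which would give -£107).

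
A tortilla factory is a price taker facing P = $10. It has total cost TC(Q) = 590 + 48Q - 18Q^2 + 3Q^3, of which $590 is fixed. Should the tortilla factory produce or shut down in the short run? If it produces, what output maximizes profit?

Shut down

Strip out fixed cost: VC = 48Q - 18Q^2 + 3Q^3. Then AVC = 48 - 18Q + 3Q^2 and MC = 48 - 36Q + 9Q^2.
AVC is minimized where dAVC/dQ = -18 + 6Q = 0, at Q = 3; min AVC = 48 - 18·3 + 3·3^2 = $21.
P = $10 lies below min AVC = $21; no output level covers variable cost.
Shutting down limits the loss to fixed cost, $590.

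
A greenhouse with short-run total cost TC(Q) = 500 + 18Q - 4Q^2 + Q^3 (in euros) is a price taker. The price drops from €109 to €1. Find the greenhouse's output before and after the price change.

AVC = 18 - 4Q + Q^2, minimized at Q = 2 where min AVC = €14. MC = 18 - 8Q + 3Q^2.
At P = €109 ≥ min AVC, set P = MC on the rising branch: Q = 7.
At P = €1 < min AVC = €14, price no longer covers variable cost at any output, so the firm shuts down: Q = 0.

Output falls from 7 to 0 (the firm shuts down)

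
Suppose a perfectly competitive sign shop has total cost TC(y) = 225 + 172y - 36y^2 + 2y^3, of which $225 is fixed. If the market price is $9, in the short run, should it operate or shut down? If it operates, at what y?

Shut down

From TC, MC = TC'(y) = 172 - 72y + 6y^2 and AVC = VC/y = 172 - 36y + 2y^2.
AVC is minimized where dAVC/dy = -36 + 4y = 0, at y = 9; min AVC = 172 - 36·9 + 2·9^2 = $10.
P = $9 lies below min AVC = $10; no output level covers variable cost.
The firm minimizes its loss by shutting down and losing only its fixed cost of $225.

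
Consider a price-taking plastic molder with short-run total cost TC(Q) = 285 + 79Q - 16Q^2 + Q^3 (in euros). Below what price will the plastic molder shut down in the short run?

€15 per unit

The firm shuts down when price falls below the minimum of average variable cost. AVC = VC/Q = 79 - 16Q + Q^2.
At the minimum of AVC, MC = AVC. MC = 79 - 32Q + 3Q^2; setting MC = AVC gives 2Q^2 - 16Q = 0, so Q = 8. min AVC = 15.
The firm shuts down for any P below €15.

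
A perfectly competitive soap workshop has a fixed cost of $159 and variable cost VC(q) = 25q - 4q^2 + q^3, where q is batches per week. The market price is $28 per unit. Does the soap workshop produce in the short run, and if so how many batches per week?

Strip out fixed cost: VC = 25q - 4q^2 + q^3. Then AVC = 25 - 4q + q^2 and MC = 25 - 8q + 3q^2.
AVC is minimized where dAVC/dq = -4 + 2q = 0, at q = 2; min AVC = 25 - 4·2 + 2^2 = $21.
P = $28 exceeds min AVC = $21, so the firm stays open.
Solving P = MC: -3 - 8q + 3q^2 = 0 ⇒ q = -1/3 or 3. On the upward-sloping branch, q* = 3.
Check: AVC at q = 3 is $22 ≤ P, so revenue covers variable cost.
Profit = P·q − TC = 28·3 − 225 = -$141, a loss, but smaller than the $159 fixed cost the firm would lose by shutting down.

Produce at q = 3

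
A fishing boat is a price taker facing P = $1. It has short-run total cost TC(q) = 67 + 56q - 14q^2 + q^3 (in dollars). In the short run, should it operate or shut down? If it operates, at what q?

From TC, MC = TC'(q) = 56 - 28q + 3q^2 and AVC = VC/q = 56 - 14q + q^2.
AVC is minimized where dAVC/dq = -14 + 2q = 0, at q = 7; min AVC = 56 - 14·7 + 7^2 = $7.
P = $1 lies below min AVC = $7; no output level covers variable cost.
The firm minimizes its loss by shutting down and losing only its fixed cost of $67.

Shut down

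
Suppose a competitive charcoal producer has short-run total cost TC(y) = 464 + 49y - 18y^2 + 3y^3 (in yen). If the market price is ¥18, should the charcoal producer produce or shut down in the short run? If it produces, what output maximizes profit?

Shut down

From TC, MC = TC'(y) = 49 - 36y + 9y^2 and AVC = VC/y = 49 - 18y + 3y^2.
The AVC parabola has its vertex at y = 18/6 = 3, where AVC = 49 - 18·3 + 3·3^2 = ¥22.
P = ¥18 lies below min AVC = ¥22; no output level covers variable cost.
Best response: produce nothing and absorb the ¥464 fixed cost.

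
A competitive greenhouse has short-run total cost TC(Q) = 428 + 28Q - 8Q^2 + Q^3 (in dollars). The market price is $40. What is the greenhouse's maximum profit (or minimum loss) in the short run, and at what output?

Profit = -$284 at Q = 6

AVC = 28 - 8Q + Q^2 has its minimum $12 at Q = 4; price $40 clears that bar, so the firm operates.
With MC = 28 - 16Q + 3Q^2, P = MC on the upward-sloping part at Q* = 6.
TR = 40·6 = 240. TC = 428 + 96 = 524. Profit = 240 − 524 = -$284.
By producing, the firm covers all variable cost plus $144 of fixed cost; shutting down would lose the full $428.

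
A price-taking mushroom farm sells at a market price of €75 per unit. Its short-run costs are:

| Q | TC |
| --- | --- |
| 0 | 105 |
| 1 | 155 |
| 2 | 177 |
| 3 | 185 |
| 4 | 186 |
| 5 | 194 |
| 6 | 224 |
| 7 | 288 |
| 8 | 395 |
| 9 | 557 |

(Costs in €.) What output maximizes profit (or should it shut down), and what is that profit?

Profit at each row (π = 75Q − TC): Q=0: -105; Q=1: -80; Q=2: -27; Q=3: 40; Q=4: 114; Q=5: 181; Q=6: 226; Q=7: 237; Q=8: 205; Q=9: 118.
Profit is maximized at Q = 7. AVC there is 183/7 = €26.14 ≤ P, so producing beats shutting down (which would give -€105).

Q = 7; profit = €237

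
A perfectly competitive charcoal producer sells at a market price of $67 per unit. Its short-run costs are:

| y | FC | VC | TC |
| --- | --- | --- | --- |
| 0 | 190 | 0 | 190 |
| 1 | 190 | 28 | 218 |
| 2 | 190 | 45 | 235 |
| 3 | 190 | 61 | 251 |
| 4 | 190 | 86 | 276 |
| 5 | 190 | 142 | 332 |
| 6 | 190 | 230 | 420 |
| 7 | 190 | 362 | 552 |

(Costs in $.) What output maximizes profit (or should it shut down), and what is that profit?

Profit at each row (π = 67y − TC): y=0: -190; y=1: -151; y=2: -101; y=3: -50; y=4: -8; y=5: 3; y=6: -18; y=7: -83.
Profit is maximized at y = 5. AVC there is 142/5 = $28.40 ≤ P, so producing beats shutting down (which would give -$190).

y = 5; profit = $3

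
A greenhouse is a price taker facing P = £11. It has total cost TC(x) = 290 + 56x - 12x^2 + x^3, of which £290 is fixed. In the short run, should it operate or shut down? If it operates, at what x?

From TC, MC = TC'(x) = 56 - 24x + 3x^2 and AVC = VC/x = 56 - 12x + x^2.
AVC is minimized where dAVC/dx = -12 + 2x = 0, at x = 6; min AVC = 56 - 12·6 + 6^2 = £20.
Since P = £11 < min AVC = £20, price fails to cover variable cost at any output.
Best response: produce nothing and absorb the £290 fixed cost.

Shut down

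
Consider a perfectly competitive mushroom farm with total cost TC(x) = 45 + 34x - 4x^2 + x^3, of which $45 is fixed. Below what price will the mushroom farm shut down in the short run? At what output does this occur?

The firm shuts down when price falls below the minimum of average variable cost. AVC = VC/x = 34 - 4x + x^2.
At the minimum of AVC, MC = AVC. MC = 34 - 8x + 3x^2; setting MC = AVC gives 2x^2 - 4x = 0, so x = 2. min AVC = 30.
The firm shuts down for any P below $30.

$30 per unit, at x = 2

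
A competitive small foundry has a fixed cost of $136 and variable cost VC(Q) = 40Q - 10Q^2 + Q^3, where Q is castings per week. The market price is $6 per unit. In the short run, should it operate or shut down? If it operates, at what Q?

Strip out fixed cost: VC = 40Q - 10Q^2 + Q^3. Then AVC = 40 - 10Q + Q^2 and MC = 40 - 20Q + 3Q^2.
AVC is minimized where dAVC/dQ = -10 + 2Q = 0, at Q = 5; min AVC = 40 - 10·5 + 5^2 = $15.
With P < min AVC ($6 < $15), every unit sold adds to the loss.
Shutting down limits the loss to fixed cost, $136.

Shut down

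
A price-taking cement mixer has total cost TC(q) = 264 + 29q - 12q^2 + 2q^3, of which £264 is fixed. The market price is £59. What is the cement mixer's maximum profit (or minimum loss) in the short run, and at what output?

AVC = 29 - 12q + 2q^2; min AVC = £11 at q = 3. Since P = £59 ≥ min AVC, the firm produces.
With MC = 29 - 24q + 6q^2, P = MC on the upward-sloping part at q* = 5.
TR = 59·5 = 295. TC = 264 + 95 = 359. Profit = 295 − 359 = -£64.
Shutting down would mean losing the fixed cost of £264, so operating at a loss of £64 is better by £200.

Profit = -£64 at q = 5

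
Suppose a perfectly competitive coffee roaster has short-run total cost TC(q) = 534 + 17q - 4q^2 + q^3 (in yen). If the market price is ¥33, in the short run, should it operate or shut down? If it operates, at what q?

Variable cost is VC = 17q - 4q^2 + q^3, so AVC = VC/q = 17 - 4q + q^2 and MC = dTC/dq = 17 - 8q + 3q^2.
The AVC parabola has its vertex at q = 4/2 = 2, where AVC = 17 - 4·2 + 2^2 = ¥13.
Since P = ¥33 ≥ min AVC = ¥13, price covers variable cost and the firm should produce.
Solving P = MC: -16 - 8q + 3q^2 = 0 ⇒ q = -4/3 or 4. On the upward-sloping branch, q* = 4.
Check: AVC at q = 4 is ¥17 ≤ P, so revenue covers variable cost.
Profit = P·q − TC = 33·4 − 602 = -¥470, a loss, but smaller than the ¥534 fixed cost the firm would lose by shutting down.

Produce at q = 4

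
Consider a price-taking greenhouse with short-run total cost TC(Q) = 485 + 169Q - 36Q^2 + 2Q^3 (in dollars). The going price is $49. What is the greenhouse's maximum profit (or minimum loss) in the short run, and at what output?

Profit = -$85 at Q = 10

AVC = 169 - 36Q + 2Q^2; min AVC = $7 at Q = 9. Since P = $49 ≥ min AVC, the firm produces.
With MC = 169 - 72Q + 6Q^2, P = MC on the upward-sloping part at Q* = 10.
TR = 49·10 = 490. TC = 485 + 90 = 575. Profit = 490 − 575 = -$85.
By producing, the firm covers all variable cost plus $400 of fixed cost; shutting down would lose the full $485.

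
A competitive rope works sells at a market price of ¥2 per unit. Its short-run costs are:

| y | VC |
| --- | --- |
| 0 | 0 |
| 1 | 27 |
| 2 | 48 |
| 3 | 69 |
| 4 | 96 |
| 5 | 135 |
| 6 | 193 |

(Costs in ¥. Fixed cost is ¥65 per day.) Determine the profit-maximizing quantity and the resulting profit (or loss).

y = 0 (shut down); profit = -¥65

Profit at each row (π = 2y − TC): y=0: -65; y=1: -90; y=2: -109; y=3: -128; y=4: -153; y=5: -190; y=6: -246.
Profit is highest at y = 0. Equivalently, the lowest AVC in the table is 69/3 ≈ ¥23 at y = 3, and P = ¥2 falls below it — price never covers variable cost, so the firm shuts down and loses only its fixed cost.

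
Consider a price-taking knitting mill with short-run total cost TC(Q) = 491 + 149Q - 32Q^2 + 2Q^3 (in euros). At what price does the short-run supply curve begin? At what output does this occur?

€21 per unit, at Q = 8

Short-run supply begins at min AVC. From VC = 149Q - 32Q^2 + 2Q^3, AVC = 149 - 32Q + 2Q^2.
dAVC/dQ = -32 + 4Q = 0 gives Q = 8. min AVC = 149 - 32·8 + 2·8^2 = 21.
So the shutdown price is €21.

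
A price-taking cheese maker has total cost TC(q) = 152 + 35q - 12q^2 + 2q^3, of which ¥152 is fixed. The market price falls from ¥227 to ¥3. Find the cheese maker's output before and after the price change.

AVC = 35 - 12q + 2q^2, minimized at q = 3 where min AVC = ¥17. MC = 35 - 24q + 6q^2.
At P = ¥227 ≥ min AVC, set P = MC on the rising branch: q = 8.
At P = ¥3 < min AVC = ¥17, price no longer covers variable cost at any output, so the firm shuts down: q = 0.

Output falls from 8 to 0 (the firm shuts down)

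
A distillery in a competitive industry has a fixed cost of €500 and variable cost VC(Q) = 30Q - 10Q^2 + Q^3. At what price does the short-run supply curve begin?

€5 per unit

The shutdown price is the minimum of AVC. VC = 30Q - 10Q^2 + Q^3, so AVC = 30 - 10Q + Q^2.
At the minimum of AVC, MC = AVC. MC = 30 - 20Q + 3Q^2; setting MC = AVC gives 2Q^2 - 10Q = 0, so Q = 5. min AVC = 5.
For P < €5 the firm produces nothing.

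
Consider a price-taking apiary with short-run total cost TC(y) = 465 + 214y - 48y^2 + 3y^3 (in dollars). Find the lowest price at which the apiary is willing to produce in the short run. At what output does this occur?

$22 per unit, at y = 8

The shutdown price is the minimum of AVC. VC = 214y - 48y^2 + 3y^3, so AVC = 214 - 48y + 3y^2.
At the minimum of AVC, MC = AVC. MC = 214 - 96y + 9y^2; setting MC = AVC gives 6y^2 - 48y = 0, so y = 8. min AVC = 22.
So the shutdown price is $22.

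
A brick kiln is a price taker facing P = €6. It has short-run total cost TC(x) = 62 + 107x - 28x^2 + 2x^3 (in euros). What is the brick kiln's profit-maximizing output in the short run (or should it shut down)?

Strip out fixed cost: VC = 107x - 28x^2 + 2x^3. Then AVC = 107 - 28x + 2x^2 and MC = 107 - 56x + 6x^2.
AVC hits its minimum where MC = AVC, at x = 7, giving min AVC = 107 - 28·7 + 2·7^2 = €9.
With P < min AVC (€6 < €9), every unit sold adds to the loss.
The firm minimizes its loss by shutting down and losing only its fixed cost of €62.

Shut down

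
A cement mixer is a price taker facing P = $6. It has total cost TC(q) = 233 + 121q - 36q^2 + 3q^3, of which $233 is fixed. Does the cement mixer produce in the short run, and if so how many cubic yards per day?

From TC, MC = TC'(q) = 121 - 72q + 9q^2 and AVC = VC/q = 121 - 36q + 3q^2.
The AVC parabola has its vertex at q = 36/6 = 6, where AVC = 121 - 36·6 + 3·6^2 = $13.
P = $6 lies below min AVC = $13; no output level covers variable cost.
Shutting down limits the loss to fixed cost, $233.

Shut down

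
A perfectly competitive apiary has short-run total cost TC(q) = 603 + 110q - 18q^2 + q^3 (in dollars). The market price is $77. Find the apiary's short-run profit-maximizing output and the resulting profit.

Profit = -$119 at q = 11

AVC = 110 - 18q + q^2; min AVC = $29 at q = 9. Since P = $77 ≥ min AVC, the firm produces.
MC = 110 - 36q + 3q^2. Setting P = MC and taking the root on the rising branch gives q* = 11.
TR = 77·11 = 847. TC = 603 + 363 = 966. Profit = 847 − 966 = -$119.
By producing, the firm covers all variable cost plus $484 of fixed cost; shutting down would lose the full $603.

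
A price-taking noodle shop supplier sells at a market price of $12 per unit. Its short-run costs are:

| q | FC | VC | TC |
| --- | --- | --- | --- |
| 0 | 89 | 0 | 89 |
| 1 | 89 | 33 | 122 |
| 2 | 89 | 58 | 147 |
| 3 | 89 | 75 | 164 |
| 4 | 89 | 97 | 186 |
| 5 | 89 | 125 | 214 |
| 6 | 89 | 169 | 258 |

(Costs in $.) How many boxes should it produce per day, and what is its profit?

Tabulate TR − TC: q=0: -89; q=1: -110; q=2: -123; q=3: -128; q=4: -138; q=5: -154; q=6: -186.
Profit is highest at q = 0. Equivalently, the lowest AVC in the table is 97/4 ≈ $24.25 at q = 4, and P = $12 falls below it — price never covers variable cost, so the firm shuts down and loses only its fixed cost.

q = 0 (shut down); profit = -$89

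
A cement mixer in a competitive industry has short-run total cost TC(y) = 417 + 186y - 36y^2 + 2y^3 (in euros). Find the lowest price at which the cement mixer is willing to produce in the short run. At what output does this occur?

€24 per unit, at y = 9

Short-run supply begins at min AVC. From VC = 186y - 36y^2 + 2y^3, AVC = 186 - 36y + 2y^2.
At the minimum of AVC, MC = AVC. MC = 186 - 72y + 6y^2; setting MC = AVC gives 4y^2 - 36y = 0, so y = 9. min AVC = 24.
For P < €24 the firm produces nothing.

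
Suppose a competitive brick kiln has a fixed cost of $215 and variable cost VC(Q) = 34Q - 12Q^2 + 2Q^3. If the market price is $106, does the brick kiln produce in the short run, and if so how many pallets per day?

Variable cost is VC = 34Q - 12Q^2 + 2Q^3, so AVC = VC/Q = 34 - 12Q + 2Q^2 and MC = dTC/dQ = 34 - 24Q + 6Q^2.
AVC is minimized where dAVC/dQ = -12 + 4Q = 0, at Q = 3; min AVC = 34 - 12·3 + 2·3^2 = $16.
Because $106 ≥ $16, revenue can cover variable cost; the firm operates.
Set P = MC: 106 = 34 - 24Q + 6Q^2 → -72 - 24Q + 6Q^2 = 0. The roots are Q = -2 and Q = 6; the profit-maximizing output is on the rising part of MC, so Q* = 6.
Check: AVC at Q = 6 is $34 ≤ P, so revenue covers variable cost.
Profit = P·Q − TC = 106·6 − 419 = $217.

Produce at Q = 6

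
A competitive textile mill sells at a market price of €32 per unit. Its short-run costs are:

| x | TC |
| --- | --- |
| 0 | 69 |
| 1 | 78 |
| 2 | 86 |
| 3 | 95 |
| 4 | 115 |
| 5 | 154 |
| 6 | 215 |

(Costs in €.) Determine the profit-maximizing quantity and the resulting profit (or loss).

x = 4; profit = €13

Compute π = P·x − TC at each output: x=0: -69; x=1: -46; x=2: -22; x=3: 1; x=4: 13; x=5: 6; x=6: -23.
Profit is maximized at x = 4. AVC there is 46/4 = €11.50 ≤ P, so producing beats shutting down (which would give -€69).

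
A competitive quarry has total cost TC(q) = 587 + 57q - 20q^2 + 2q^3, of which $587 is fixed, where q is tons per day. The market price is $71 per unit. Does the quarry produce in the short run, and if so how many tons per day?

Variable cost is VC = 57q - 20q^2 + 2q^3, so AVC = VC/q = 57 - 20q + 2q^2 and MC = dTC/dq = 57 - 40q + 6q^2.
AVC is minimized where dAVC/dq = -20 + 4q = 0, at q = 5; min AVC = 57 - 20·5 + 2·5^2 = $7.
Since P = $71 ≥ min AVC = $7, price covers variable cost and the firm should produce.
Set P = MC: 71 = 57 - 40q + 6q^2 → -14 - 40q + 6q^2 = 0. The roots are q = -1/3 and q = 7; the profit-maximizing output is on the rising part of MC, so q* = 7.
Check: AVC at q = 7 is $15 ≤ P, so revenue covers variable cost.
Profit = P·q − TC = 71·7 − 692 = -$195, a loss, but smaller than the $587 fixed cost the firm would lose by shutting down.

Produce at q = 7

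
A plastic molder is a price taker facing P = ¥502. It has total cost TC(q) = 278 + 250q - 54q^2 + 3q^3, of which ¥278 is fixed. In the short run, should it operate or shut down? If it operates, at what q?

From TC, MC = TC'(q) = 250 - 108q + 9q^2 and AVC = VC/q = 250 - 54q + 3q^2.
The AVC parabola has its vertex at q = 54/6 = 9, where AVC = 250 - 54·9 + 3·9^2 = ¥7.
P = ¥502 exceeds min AVC = ¥7, so the firm stays open.
Set P = MC: 502 = 250 - 108q + 9q^2 → -252 - 108q + 9q^2 = 0. The roots are q = -2 and q = 14; the profit-maximizing output is on the rising part of MC, so q* = 14.
Check: AVC at q = 14 is ¥82 ≤ P, so revenue covers variable cost.
Profit = P·q − TC = 502·14 − 1426 = ¥5602.

Produce at q = 14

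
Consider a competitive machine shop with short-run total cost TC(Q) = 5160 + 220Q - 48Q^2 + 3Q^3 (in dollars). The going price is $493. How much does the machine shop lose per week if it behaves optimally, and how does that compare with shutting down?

Profit = -$90 at Q = 13

AVC = 220 - 48Q + 3Q^2; min AVC = $28 at Q = 8. Since P = $493 ≥ min AVC, the firm produces.
With MC = 220 - 96Q + 9Q^2, P = MC on the upward-sloping part at Q* = 13.
TR = 493·13 = 6409. TC = 5160 + 1339 = 6499. Profit = 6409 − 6499 = -$90.
That loss of $90 beats the $5160 the firm would lose by shutting down; producing recovers $5070 of fixed cost.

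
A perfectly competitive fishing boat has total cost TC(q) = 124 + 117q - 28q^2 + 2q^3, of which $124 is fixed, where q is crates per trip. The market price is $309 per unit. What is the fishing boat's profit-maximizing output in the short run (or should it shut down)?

From TC, MC = TC'(q) = 117 - 56q + 6q^2 and AVC = VC/q = 117 - 28q + 2q^2.
AVC hits its minimum where MC = AVC, at q = 7, giving min AVC = 117 - 28·7 + 2·7^2 = $19.
Since P = $309 ≥ min AVC = $19, price covers variable cost and the firm should produce.
P = MC gives -192 - 56q + 6q^2 = 0, with roots -8/3 and 12. Take the larger (rising MC): q* = 12.
Check: AVC at q = 12 is $69 ≤ P, so revenue covers variable cost.
Profit = P·q − TC = 309·12 − 952 = $2756.

Produce at q = 12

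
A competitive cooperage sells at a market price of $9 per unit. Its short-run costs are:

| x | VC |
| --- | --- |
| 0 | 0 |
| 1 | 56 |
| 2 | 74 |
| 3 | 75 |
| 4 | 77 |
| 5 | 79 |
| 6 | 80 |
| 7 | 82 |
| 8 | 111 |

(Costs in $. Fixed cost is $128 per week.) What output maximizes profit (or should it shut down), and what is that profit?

x = 0 (shut down); profit = -$128

Profit at each row (π = 9x − TC): x=0: -128; x=1: -175; x=2: -184; x=3: -176; x=4: -169; x=5: -162; x=6: -154; x=7: -147; x=8: -167.
Profit is highest at x = 0. Equivalently, the lowest AVC in the table is 82/7 ≈ $11.71 at x = 7, and P = $9 falls below it — price never covers variable cost, so the firm shuts down and loses only its fixed cost.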